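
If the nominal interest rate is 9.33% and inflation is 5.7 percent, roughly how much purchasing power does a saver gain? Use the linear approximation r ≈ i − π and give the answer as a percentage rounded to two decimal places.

r ≈ i − π = 9.33% − 5.7% = 3.63%.

3.63%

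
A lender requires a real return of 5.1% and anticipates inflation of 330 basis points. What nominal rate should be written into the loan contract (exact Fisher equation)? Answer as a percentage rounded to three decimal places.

8.568%

(1 + i) = (1 + r)(1 + π) = 1.05100 × 1.03300 = 1.085683
i = 1.085683 − 1, so the required nominal rate is 8.568%.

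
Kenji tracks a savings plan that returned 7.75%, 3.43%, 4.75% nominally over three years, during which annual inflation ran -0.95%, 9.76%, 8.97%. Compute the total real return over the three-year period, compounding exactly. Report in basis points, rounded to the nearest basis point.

-146 basis points

Compound the nominal returns: 1.0775 × 1.0343 × 1.0475 = 1.167395.
Compound inflation: 0.9905 × 1.0976 × 1.0897 = 1.184692.
Deflate: 1.167395 / 1.184692 = 0.985399.
Total real return = 0.985399 − 1 → -146 basis points.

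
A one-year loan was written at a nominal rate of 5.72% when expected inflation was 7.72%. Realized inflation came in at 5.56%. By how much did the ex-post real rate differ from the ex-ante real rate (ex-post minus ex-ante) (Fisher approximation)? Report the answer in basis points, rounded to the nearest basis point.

Ex-ante: 5.72% − 7.72% = -2.000%
Ex-post: 5.72% − 5.56% = 0.160%
Difference (ex-post − ex-ante) = 2.1600% → 216 basis points.

216 basis points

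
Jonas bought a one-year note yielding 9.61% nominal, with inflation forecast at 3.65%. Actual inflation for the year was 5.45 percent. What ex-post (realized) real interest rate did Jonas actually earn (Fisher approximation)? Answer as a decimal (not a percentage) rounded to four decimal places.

0.0416

Ex-post: 9.61% − 5.45% = 4.160%
So the realized real rate is 0.0416.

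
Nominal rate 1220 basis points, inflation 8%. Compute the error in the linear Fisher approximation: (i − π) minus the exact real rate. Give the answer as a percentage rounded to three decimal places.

0.311%

Approximate: r ≈ 12.200% − 8.000% = 4.2000%
Exact: (1 + 0.1220)/(1 + 0.0800) − 1 = 3.8889%
Error = 4.2000% − 3.8889% = 0.3111% → 0.311%.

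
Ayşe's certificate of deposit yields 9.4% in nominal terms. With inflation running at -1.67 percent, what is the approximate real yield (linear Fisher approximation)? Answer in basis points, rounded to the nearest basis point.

r ≈ i − π = 9.4% − (-1.67%) = 1107 basis points.

1107 basis points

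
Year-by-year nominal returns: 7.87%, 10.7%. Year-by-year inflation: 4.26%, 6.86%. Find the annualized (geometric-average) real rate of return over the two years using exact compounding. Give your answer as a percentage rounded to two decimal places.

Nominal growth factor = 1.0787 × 1.1070 = 1.19412090
Price-level growth factor = 1.0426 × 1.0686 = 1.11412236
Real growth factor = 1.19412090 / 1.11412236 = 1.07180409
Annualized real rate = 1.07180409^(1/2) − 1 = 3.5280% → 3.53%.

3.53%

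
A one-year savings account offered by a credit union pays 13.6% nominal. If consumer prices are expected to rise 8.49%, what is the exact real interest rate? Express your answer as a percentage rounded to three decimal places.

1 + r = 1.13600 / 1.08490 = 1.047101
r = 1.047101 − 1 = 4.7101%, i.e. 4.710%.

4.710%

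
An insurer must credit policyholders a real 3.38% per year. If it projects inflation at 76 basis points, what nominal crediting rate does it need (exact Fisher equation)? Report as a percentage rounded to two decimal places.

4.17%

(1 + i) = (1 + r)(1 + π) = 1.03380 × 1.00760 = 1.04165688
i = 1.04165688 − 1, so the required nominal rate is 4.17%.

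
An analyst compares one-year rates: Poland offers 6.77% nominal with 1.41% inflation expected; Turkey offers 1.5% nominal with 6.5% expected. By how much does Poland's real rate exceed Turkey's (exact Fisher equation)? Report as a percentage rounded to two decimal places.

Poland: (1 + 0.0677)/(1 + 0.0141) − 1 = 5.2855%
Turkey: (1 + 0.0150)/(1 + 0.0650) − 1 = -4.6948%
Differential = 5.2855% − (-4.6948%) = 9.9803% → 9.98%.

9.98%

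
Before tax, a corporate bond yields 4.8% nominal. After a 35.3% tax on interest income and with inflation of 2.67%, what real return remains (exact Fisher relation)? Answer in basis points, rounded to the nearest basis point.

42 basis points

After-tax nominal return = 4.8% × (1 − 0.353) = 3.1056%.
1 + r = 1.031056 / 1.02670 = 1.004243
After-tax real rate = 1.004243 − 1 → 42 basis points.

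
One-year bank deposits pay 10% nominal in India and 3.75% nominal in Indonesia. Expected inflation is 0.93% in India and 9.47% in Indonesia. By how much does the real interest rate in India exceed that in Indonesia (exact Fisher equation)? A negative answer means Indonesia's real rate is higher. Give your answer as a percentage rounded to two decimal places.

India: (1 + 0.1000)/(1 + 0.0093) − 1 = 8.9864%
Indonesia: (1 + 0.0375)/(1 + 0.0947) − 1 = -5.2252%
Differential = 8.9864% − (-5.2252%) = 14.2116% → 14.21%.

14.21%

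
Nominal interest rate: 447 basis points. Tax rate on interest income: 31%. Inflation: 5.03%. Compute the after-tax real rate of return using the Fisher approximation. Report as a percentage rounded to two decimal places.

-1.95%

After-tax nominal return = 4.47% × (1 − 0.31) = 3.0843%.
r ≈ 3.0843% − 5.03% → -1.95%.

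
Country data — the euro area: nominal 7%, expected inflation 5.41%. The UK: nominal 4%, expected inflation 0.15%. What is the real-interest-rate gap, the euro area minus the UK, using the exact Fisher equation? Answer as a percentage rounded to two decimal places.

The euro area: (1 + 0.0700)/(1 + 0.0541) − 1 = 1.5084%
The UK: (1 + 0.0400)/(1 + 0.0015) − 1 = 3.8442%
Differential = 1.5084% − 3.8442% = -2.3358% → -2.34%.

-2.34%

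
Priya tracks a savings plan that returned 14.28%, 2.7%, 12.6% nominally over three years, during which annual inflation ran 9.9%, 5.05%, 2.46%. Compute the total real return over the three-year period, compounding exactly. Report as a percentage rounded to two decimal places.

Nominal growth factor = 1.1428 × 1.0270 × 1.1260 = 1.321536
Price-level growth factor = 1.0990 × 1.0505 × 1.0246 = 1.182900
Real growth factor = 1.321536 / 1.182900 = 1.117200
Total real return = 1.117200 − 1 → 11.72%.

11.72%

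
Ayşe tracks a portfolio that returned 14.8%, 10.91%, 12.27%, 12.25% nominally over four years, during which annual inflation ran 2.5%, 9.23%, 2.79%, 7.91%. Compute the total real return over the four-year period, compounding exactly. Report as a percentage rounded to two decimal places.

Compound the nominal returns: 1.1480 × 1.1091 × 1.1227 × 1.1225 = 1.604585.
Compound inflation: 1.0250 × 1.0923 × 1.0279 × 1.0791 = 1.241876.
Deflate: 1.604585 / 1.241876 = 1.292065.
Total real return = 1.292065 − 1 → 29.21%.

29.21%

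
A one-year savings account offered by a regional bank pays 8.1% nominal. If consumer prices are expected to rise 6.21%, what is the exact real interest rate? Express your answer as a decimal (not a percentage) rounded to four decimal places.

0.0178

1 + r = 1.08100 / 1.06210 = 1.017795
r = 1.017795 − 1 = 1.7795%, i.e. 0.0178.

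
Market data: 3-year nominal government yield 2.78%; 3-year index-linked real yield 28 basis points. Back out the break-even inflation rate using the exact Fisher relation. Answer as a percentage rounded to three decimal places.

2.493%

(1 + π) = (1 + i)/(1 + r) = 1.02780 / 1.00280 = 1.024930
Break-even inflation = 1.024930 − 1 → 2.493%.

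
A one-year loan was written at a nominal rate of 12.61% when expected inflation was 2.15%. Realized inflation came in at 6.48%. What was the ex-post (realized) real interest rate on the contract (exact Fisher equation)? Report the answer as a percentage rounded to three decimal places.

5.757%

Ex-post: (1 + 0.1261)/(1 + 0.0648) − 1 = 5.7569%
So the realized real rate is 5.757%.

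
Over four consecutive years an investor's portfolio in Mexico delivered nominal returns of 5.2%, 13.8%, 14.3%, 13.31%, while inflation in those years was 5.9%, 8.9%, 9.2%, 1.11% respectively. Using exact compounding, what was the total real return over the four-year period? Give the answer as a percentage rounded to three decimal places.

21.768%

Nominal growth factor = 1.0520 × 1.1380 × 1.1430 × 1.1331 = 1.550503
Price-level growth factor = 1.0590 × 1.0890 × 1.0920 × 1.0111 = 1.273329
Real growth factor = 1.550503 / 1.273329 = 1.217676
Total real return = 1.217676 − 1 → 21.768%.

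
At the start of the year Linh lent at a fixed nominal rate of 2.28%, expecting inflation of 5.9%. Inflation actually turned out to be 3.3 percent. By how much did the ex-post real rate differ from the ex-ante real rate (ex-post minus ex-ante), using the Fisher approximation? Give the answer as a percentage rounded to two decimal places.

Ex-ante: 2.28% − 5.9% = -3.620%
Ex-post: 2.28% − 3.3% = -1.020%
Difference (ex-post − ex-ante) = 2.6000% → 2.60%.

2.60%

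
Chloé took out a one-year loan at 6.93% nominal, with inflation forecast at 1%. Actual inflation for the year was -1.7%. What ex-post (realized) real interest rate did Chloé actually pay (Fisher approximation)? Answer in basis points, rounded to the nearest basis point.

Ex-post: 6.93% − (-1.7%) = 8.630%
So the realized real rate is 863 basis points.

863 basis points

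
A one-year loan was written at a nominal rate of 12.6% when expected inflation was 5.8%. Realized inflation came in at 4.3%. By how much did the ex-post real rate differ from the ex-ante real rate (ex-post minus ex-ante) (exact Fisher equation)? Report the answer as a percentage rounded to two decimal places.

Ex-ante: (1 + 0.1260)/(1 + 0.0580) − 1 = 6.4272%
Ex-post: (1 + 0.1260)/(1 + 0.0430) − 1 = 7.9578%
Difference (ex-post − ex-ante) = 1.5306% → 1.53%.

1.53%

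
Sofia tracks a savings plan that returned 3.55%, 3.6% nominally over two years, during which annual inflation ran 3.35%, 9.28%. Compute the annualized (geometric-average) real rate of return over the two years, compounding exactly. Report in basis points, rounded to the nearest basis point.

Nominal growth factor = 1.0355 × 1.0360 = 1.07277800
Price-level growth factor = 1.0335 × 1.0928 = 1.12940880
Real growth factor = 1.07277800 / 1.12940880 = 0.94985801
Annualized real rate = 0.94985801^(1/2) − 1 = -2.5393% → -254 basis points.

-254 basis points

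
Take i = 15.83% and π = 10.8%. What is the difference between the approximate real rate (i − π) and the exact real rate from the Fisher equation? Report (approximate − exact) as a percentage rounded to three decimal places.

0.490%

Approximate: r ≈ 15.830% − 10.800% = 5.0300%
Exact: (1 + 0.1583)/(1 + 0.1080) − 1 = 4.5397%
Error = 5.0300% − 4.5397% = 0.4903% → 0.490%.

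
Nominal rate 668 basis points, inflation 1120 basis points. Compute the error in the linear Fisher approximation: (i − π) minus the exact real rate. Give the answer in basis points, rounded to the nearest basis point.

-46 basis points

Approximate: r ≈ 6.680% − 11.200% = -4.5200%
Exact: (1 + 0.0668)/(1 + 0.1120) − 1 = -4.0647%
Error = -4.5200% − (-4.0647%) = -0.4553% → -46 basis points.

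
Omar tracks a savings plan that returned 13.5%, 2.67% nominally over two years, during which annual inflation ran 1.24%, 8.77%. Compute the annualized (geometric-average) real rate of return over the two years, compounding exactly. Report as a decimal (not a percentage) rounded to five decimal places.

0.02870

Compound the nominal returns: 1.1350 × 1.0267 = 1.16530450.
Compound inflation: 1.0124 × 1.0877 = 1.10118748.
Deflate: 1.16530450 / 1.10118748 = 1.05822534.
Annualized real rate = 1.05822534^(1/2) − 1 = 2.8701% → 0.02870.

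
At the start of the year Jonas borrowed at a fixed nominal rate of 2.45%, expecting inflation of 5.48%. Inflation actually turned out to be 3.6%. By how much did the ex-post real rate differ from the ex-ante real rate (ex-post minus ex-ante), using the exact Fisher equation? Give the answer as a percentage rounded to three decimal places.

1.763%

Ex-ante: (1 + 0.0245)/(1 + 0.0548) − 1 = -2.87258%
Ex-post: (1 + 0.0245)/(1 + 0.0360) − 1 = -1.11004%
Difference (ex-post − ex-ante) = 1.76254% → 1.763%.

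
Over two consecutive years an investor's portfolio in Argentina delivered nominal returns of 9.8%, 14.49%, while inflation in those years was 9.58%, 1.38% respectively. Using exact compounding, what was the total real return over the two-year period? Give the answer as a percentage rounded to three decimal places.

13.158%

Nominal growth factor = 1.0980 × 1.1449 = 1.257100
Price-level growth factor = 1.0958 × 1.0138 = 1.110922
Real growth factor = 1.257100 / 1.110922 = 1.131583
Total real return = 1.131583 − 1 → 13.158%.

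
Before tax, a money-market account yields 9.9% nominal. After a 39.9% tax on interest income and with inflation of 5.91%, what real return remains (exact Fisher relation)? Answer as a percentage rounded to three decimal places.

0.038%

After-tax nominal return = 9.9% × (1 − 0.399) = 5.9499%.
1 + r = 1.059499 / 1.05910 = 1.000377
After-tax real rate = 1.000377 − 1 → 0.038%.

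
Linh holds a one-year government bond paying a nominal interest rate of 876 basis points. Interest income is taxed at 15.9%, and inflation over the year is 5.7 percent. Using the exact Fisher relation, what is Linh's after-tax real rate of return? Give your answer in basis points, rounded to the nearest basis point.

After-tax nominal return = 8.76% × (1 − 0.159) = 7.36716%.
1 + r = 1.0736716 / 1.05700 = 1.015773
After-tax real rate = 1.015773 − 1 → 158 basis points.

158 basis points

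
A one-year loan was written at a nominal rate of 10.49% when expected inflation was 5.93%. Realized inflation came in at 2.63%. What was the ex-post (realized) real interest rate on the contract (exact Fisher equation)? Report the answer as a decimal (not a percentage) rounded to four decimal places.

0.0766

Ex-post: (1 + 0.1049)/(1 + 0.0263) − 1 = 7.6586%
So the realized real rate is 0.0766.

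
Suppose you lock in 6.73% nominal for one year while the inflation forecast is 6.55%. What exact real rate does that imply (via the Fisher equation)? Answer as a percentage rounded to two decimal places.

1 + r = 1.06730 / 1.06550 = 1.001689
r = 1.001689 − 1 = 0.1689%, i.e. 0.17%.

0.17%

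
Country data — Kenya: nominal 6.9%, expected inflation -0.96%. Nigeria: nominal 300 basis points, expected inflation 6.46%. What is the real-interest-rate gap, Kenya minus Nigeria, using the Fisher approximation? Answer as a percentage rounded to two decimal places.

Kenya: 6.9% − (-0.96%) = 7.860%
Nigeria: 3% − 6.46% = -3.460%
Differential = 11.320% → 11.32%.

11.32%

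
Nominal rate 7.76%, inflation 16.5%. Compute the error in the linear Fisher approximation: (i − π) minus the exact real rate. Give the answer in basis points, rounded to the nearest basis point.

Approximate: r ≈ 7.760% − 16.500% = -8.7400%
Exact: (1 + 0.0776)/(1 + 0.1650) − 1 = -7.5021%
Error = -8.7400% − (-7.5021%) = -1.2379% → -124 basis points.

-124 basis points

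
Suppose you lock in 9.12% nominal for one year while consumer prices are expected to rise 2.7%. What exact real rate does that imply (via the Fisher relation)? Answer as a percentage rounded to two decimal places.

1 + r = 1.09120 / 1.02700 = 1.062512
r = 1.062512 − 1 = 6.2512%, i.e. 6.25%.

6.25%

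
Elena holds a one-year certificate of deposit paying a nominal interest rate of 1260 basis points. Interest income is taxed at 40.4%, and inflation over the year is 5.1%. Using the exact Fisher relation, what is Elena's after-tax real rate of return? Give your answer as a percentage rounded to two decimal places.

After-tax nominal return = 12.6% × (1 − 0.404) = 7.5096%.
1 + r = 1.075096 / 1.05100 = 1.022927
After-tax real rate = 1.022927 − 1 → 2.29%.

2.29%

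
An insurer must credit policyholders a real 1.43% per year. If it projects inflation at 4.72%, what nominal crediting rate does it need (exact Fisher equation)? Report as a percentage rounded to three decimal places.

6.217%

(1 + i) = (1 + r)(1 + π) = 1.01430 × 1.04720 = 1.06217496
i = 1.06217496 − 1, so the required nominal rate is 6.217%.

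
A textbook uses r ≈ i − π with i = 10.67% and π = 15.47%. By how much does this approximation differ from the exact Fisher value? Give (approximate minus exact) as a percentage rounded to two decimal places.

-0.64%

Approximate: r ≈ 10.670% − 15.470% = -4.8000%
Exact: (1 + 0.1067)/(1 + 0.1547) − 1 = -4.1569%
Error = -4.8000% − (-4.1569%) = -0.6431% → -0.64%.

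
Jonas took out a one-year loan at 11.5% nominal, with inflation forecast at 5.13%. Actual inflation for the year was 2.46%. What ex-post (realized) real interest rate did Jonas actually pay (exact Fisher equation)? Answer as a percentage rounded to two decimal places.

8.82%

Ex-post: (1 + 0.1150)/(1 + 0.0246) − 1 = 8.8230%
So the realized real rate is 8.82%.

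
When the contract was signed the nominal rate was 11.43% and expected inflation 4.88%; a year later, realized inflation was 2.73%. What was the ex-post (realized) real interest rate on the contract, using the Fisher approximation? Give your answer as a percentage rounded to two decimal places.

Ex-post: 11.43% − 2.73% = 8.700%
So the realized real rate is 8.70%.

8.70%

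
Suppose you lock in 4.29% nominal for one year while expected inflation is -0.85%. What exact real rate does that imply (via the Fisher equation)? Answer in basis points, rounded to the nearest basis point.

By the Fisher equation, 1 + r = (1 + i)/(1 + π).
1 + r = 1.04290 / 0.99150 = 1.051841
r = 1.051841 − 1 = 5.1841%, i.e. 518 basis points.

518 basis points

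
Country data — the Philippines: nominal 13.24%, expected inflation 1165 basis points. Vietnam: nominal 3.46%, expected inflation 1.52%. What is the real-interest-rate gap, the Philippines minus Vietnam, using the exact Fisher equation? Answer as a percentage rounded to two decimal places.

-0.49%

The Philippines: (1 + 0.1324)/(1 + 0.1165) − 1 = 1.4241%
Vietnam: (1 + 0.0346)/(1 + 0.0152) − 1 = 1.9110%
Differential = 1.4241% − 1.9110% = -0.4869% → -0.49%.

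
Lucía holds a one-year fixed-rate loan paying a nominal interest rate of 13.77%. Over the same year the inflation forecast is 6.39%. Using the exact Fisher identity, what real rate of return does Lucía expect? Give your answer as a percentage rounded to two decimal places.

6.94%

1 + r = 1.13770 / 1.06390 = 1.069367
r = 1.069367 − 1 = 6.9367%, i.e. 6.94%.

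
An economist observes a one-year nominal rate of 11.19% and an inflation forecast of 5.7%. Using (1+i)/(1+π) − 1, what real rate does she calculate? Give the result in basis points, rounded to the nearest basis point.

1 + r = 1.11190 / 1.05700 = 1.051939
r = 1.051939 − 1 = 5.1939%, i.e. 519 basis points.

519 basis points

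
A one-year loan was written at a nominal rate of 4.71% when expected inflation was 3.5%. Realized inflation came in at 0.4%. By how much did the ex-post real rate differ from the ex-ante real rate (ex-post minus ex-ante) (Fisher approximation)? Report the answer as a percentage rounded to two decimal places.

3.10%

Ex-ante: 4.71% − 3.5% = 1.210%
Ex-post: 4.71% − 0.4% = 4.310%
Difference (ex-post − ex-ante) = 3.1000% → 3.10%.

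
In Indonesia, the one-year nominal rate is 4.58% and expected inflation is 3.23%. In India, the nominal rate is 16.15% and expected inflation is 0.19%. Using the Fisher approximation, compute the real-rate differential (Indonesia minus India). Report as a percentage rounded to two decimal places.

-14.61%

Indonesia: 4.58% − 3.23% = 1.350%
India: 16.15% − 0.19% = 15.960%
Differential = -14.610% → -14.61%.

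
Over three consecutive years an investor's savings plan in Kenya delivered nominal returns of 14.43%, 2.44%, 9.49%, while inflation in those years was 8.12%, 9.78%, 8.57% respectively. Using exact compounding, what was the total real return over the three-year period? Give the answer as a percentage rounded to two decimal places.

-0.40%

Compound the nominal returns: 1.1443 × 1.0244 × 1.0949 = 1.283465.
Compound inflation: 1.0812 × 1.0978 × 1.0857 = 1.288662.
Deflate: 1.283465 / 1.288662 = 0.995967.
Total real return = 0.995967 − 1 → -0.40%.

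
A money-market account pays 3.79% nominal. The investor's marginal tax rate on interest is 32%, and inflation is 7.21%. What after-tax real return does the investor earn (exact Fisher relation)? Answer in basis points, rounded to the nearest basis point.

-432 basis points

After-tax nominal return = 3.79% × (1 − 0.32) = 2.5772%.
1 + r = 1.025772 / 1.07210 = 0.956788
After-tax real rate = 0.956788 − 1 → -432 basis points.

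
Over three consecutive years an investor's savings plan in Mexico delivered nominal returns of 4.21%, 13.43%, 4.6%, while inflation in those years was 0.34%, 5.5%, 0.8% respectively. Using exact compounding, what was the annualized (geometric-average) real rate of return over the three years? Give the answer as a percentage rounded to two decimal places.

Compound the nominal returns: 1.0421 × 1.1343 × 1.0460 = 1.23642852.
Compound inflation: 1.0034 × 1.0550 × 1.0080 = 1.06705570.
Deflate: 1.23642852 / 1.06705570 = 1.15872913.
Annualized real rate = 1.15872913^(1/3) − 1 = 5.0334% → 5.03%.

5.03%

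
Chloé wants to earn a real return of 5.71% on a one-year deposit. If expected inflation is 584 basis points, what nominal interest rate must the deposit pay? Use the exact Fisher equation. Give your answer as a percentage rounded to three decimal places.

(1 + i) = (1 + r)(1 + π) = 1.05710 × 1.05840 = 1.11883464
i = 1.11883464 − 1, so the required nominal rate is 11.883%.

11.883%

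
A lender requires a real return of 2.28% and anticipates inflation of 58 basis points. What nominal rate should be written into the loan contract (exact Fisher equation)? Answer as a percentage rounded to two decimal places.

2.87%

(1 + i) = (1 + r)(1 + π) = 1.02280 × 1.00580 = 1.02873224
i = 1.02873224 − 1, so the required nominal rate is 2.87%.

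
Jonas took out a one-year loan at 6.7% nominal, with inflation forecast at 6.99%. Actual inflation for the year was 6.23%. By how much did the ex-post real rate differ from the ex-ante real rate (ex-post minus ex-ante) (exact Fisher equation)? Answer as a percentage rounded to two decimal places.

Ex-ante: (1 + 0.0670)/(1 + 0.0699) − 1 = -0.2711%
Ex-post: (1 + 0.0670)/(1 + 0.0623) − 1 = 0.4424%
Difference (ex-post − ex-ante) = 0.7135% → 0.71%.

0.71%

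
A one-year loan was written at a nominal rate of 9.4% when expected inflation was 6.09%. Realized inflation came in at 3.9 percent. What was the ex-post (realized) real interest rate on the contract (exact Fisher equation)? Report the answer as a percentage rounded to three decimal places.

Ex-post: (1 + 0.0940)/(1 + 0.0390) − 1 = 5.2936%
So the realized real rate is 5.294%.

5.294%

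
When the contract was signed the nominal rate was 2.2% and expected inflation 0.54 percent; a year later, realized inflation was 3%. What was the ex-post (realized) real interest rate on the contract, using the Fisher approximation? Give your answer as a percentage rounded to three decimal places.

-0.800%

Ex-post: 2.2% − 3% = -0.800%
So the realized real rate is -0.800%.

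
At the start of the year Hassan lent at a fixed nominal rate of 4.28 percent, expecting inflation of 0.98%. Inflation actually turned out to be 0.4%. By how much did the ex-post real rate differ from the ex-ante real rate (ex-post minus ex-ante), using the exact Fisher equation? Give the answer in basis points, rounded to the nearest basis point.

60 basis points

Ex-ante: (1 + 0.0428)/(1 + 0.0098) − 1 = 3.2680%
Ex-post: (1 + 0.0428)/(1 + 0.0040) − 1 = 3.8645%
Difference (ex-post − ex-ante) = 0.5966% → 60 basis points.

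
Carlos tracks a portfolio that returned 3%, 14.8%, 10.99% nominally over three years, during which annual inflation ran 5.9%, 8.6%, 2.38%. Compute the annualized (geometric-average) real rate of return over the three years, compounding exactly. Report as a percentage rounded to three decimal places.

3.683%

Compound the nominal returns: 1.0300 × 1.1480 × 1.1099 = 1.31239016.
Compound inflation: 1.0590 × 1.0860 × 1.0238 = 1.17744576.
Deflate: 1.31239016 / 1.17744576 = 1.11460774.
Annualized real rate = 1.11460774^(1/3) − 1 = 3.6830% → 3.683%.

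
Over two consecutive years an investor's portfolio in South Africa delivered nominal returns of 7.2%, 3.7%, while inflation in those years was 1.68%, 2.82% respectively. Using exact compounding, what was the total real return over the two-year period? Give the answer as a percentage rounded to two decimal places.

6.33%

Nominal growth factor = 1.0720 × 1.0370 = 1.111664
Price-level growth factor = 1.0168 × 1.0282 = 1.045474
Real growth factor = 1.111664 / 1.045474 = 1.063311
Total real return = 1.063311 − 1 → 6.33%.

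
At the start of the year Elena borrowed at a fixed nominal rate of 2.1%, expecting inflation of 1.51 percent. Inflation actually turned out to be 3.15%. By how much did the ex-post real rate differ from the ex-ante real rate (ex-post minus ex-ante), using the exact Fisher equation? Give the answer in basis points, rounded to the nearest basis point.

-160 basis points

Ex-ante: (1 + 0.0210)/(1 + 0.0151) − 1 = 0.5812%
Ex-post: (1 + 0.0210)/(1 + 0.0315) − 1 = -1.0179%
Difference (ex-post − ex-ante) = -1.5992% → -160 basis points.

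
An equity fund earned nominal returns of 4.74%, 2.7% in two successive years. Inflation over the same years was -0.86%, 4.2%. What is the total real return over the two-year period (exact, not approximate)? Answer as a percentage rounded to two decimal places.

4.13%

Compound the nominal returns: 1.0474 × 1.0270 = 1.075680.
Compound inflation: 0.9914 × 1.0420 = 1.033039.
Deflate: 1.075680 / 1.033039 = 1.041277.
Total real return = 1.041277 − 1 → 4.13%.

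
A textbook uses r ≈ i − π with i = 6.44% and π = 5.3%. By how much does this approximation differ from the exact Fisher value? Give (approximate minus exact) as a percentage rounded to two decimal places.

0.06%

Approximate: r ≈ 6.440% − 5.300% = 1.1400%
Exact: (1 + 0.0644)/(1 + 0.0530) − 1 = 1.0826%
Error = 1.1400% − 1.0826% = 0.0574% → 0.06%.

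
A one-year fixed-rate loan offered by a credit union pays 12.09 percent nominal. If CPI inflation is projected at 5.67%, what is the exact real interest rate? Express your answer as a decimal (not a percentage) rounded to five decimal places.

1 + r = 1.12090 / 1.05670 = 1.0607552
r = 1.0607552 − 1 = 6.07552%, i.e. 0.06076.

0.06076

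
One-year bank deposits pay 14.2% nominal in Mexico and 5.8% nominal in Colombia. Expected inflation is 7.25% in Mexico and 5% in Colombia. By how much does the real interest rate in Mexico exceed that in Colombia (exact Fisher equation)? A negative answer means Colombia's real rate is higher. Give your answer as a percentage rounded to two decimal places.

Mexico: (1 + 0.1420)/(1 + 0.0725) − 1 = 6.4802%
Colombia: (1 + 0.0580)/(1 + 0.0500) − 1 = 0.7619%
Differential = 6.4802% − 0.7619% = 5.7183% → 5.72%.

5.72%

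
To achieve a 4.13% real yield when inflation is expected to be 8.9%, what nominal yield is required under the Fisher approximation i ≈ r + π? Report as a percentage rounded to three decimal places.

13.030%

i ≈ r + π = 4.13% + 8.9% = 13.030%.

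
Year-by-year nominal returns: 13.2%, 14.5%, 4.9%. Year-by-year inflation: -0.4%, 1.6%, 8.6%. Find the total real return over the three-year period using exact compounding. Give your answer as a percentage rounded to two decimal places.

Nominal growth factor = 1.1320 × 1.1450 × 1.0490 = 1.359651
Price-level growth factor = 0.9960 × 1.0160 × 1.0860 = 1.098962
Real growth factor = 1.359651 / 1.098962 = 1.237213
Total real return = 1.237213 − 1 → 23.72%.

23.72%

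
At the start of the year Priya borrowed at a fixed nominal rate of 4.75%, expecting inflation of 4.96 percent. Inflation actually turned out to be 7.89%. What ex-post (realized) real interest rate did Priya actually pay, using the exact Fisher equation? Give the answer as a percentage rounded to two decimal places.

Ex-post: (1 + 0.0475)/(1 + 0.0789) − 1 = -2.9104%
So the realized real rate is -2.91%.

-2.91%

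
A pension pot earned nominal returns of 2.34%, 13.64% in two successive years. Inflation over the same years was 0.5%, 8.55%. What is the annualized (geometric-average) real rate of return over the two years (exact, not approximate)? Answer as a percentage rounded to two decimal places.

Nominal growth factor = 1.0234 × 1.1364 = 1.16299176
Price-level growth factor = 1.0050 × 1.0855 = 1.09092750
Real growth factor = 1.16299176 / 1.09092750 = 1.06605779
Annualized real rate = 1.06605779^(1/2) − 1 = 3.2501% → 3.25%.

3.25%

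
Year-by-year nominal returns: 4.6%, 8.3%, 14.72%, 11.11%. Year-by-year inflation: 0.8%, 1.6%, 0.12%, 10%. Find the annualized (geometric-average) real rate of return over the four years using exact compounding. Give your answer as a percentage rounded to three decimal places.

Compound the nominal returns: 1.0460 × 1.0830 × 1.1472 × 1.1111 = 1.443950904.
Compound inflation: 1.0080 × 1.0160 × 1.0012 × 1.1000 = 1.127892649.
Deflate: 1.443950904 / 1.127892649 = 1.280220157.
Annualized real rate = 1.280220157^(1/4) − 1 = 6.37049% → 6.370%.

6.370%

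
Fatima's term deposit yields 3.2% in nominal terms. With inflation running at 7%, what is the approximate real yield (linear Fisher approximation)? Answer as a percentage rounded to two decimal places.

-3.80%

r ≈ i − π = 3.2% − 7% = -3.80%.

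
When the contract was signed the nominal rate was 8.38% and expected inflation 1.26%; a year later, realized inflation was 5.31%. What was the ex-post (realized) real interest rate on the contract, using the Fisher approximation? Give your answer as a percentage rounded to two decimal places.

3.07%

Ex-post: 8.38% − 5.31% = 3.070%
So the realized real rate is 3.07%.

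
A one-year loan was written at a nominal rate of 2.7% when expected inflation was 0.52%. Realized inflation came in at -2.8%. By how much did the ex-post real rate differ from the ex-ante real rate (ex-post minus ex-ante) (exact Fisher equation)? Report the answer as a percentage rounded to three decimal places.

Ex-ante: (1 + 0.0270)/(1 + 0.0052) − 1 = 2.1687%
Ex-post: (1 + 0.0270)/(1 − 0.0280) − 1 = 5.6584%
Difference (ex-post − ex-ante) = 3.4897% → 3.490%.

3.490%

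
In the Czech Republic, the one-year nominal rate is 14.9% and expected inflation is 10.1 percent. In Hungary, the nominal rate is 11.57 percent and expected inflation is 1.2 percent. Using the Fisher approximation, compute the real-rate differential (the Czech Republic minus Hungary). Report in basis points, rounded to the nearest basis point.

The Czech Republic: 14.9% − 10.1% = 4.800%
Hungary: 11.57% − 1.2% = 10.370%
Differential = -5.570% → -557 basis points.

-557 basis points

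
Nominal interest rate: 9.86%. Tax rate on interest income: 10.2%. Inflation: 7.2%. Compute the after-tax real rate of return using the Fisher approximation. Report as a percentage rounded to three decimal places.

1.654%

After-tax nominal return = 9.86% × (1 − 0.102) = 8.85428%.
r ≈ 8.85428% − 7.2% → 1.654%.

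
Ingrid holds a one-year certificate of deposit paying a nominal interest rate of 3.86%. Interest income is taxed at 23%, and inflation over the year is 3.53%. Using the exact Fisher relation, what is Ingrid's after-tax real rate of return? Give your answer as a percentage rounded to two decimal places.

-0.54%

After-tax nominal return = 3.86% × (1 − 0.23) = 2.9722%.
1 + r = 1.029722 / 1.03530 = 0.994612
After-tax real rate = 0.994612 − 1 → -0.54%.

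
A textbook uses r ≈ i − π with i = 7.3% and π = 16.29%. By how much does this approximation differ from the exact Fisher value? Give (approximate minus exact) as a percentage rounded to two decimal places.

-1.26%

Approximate: r ≈ 7.300% − 16.290% = -8.9900%
Exact: (1 + 0.0730)/(1 + 0.1629) − 1 = -7.7307%
Error = -8.9900% − (-7.7307%) = -1.2593% → -1.26%.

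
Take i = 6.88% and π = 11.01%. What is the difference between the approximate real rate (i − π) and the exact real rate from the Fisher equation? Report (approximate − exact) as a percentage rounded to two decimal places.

-0.41%

Approximate: r ≈ 6.880% − 11.010% = -4.1300%
Exact: (1 + 0.0688)/(1 + 0.1101) − 1 = -3.7204%
Error = -4.1300% − (-3.7204%) = -0.4096% → -0.41%.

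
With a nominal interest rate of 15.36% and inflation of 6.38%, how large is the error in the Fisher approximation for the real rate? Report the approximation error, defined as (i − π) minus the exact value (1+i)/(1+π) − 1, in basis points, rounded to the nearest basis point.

54 basis points

Approximate: r ≈ 15.360% − 6.380% = 8.9800%
Exact: (1 + 0.1536)/(1 + 0.0638) − 1 = 8.4414%
Error = 8.9800% − 8.4414% = 0.5386% → 54 basis points.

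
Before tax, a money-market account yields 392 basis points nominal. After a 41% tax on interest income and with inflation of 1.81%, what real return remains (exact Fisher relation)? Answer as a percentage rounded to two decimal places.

0.49%

After-tax nominal return = 3.92% × (1 − 0.41) = 2.3128%.
1 + r = 1.023128 / 1.01810 = 1.004939
After-tax real rate = 1.004939 − 1 → 0.49%.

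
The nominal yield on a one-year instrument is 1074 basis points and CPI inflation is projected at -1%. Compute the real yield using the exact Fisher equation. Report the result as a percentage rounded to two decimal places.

1 + r = 1.10740 / 0.99000 = 1.118586
r = 1.118586 − 1 = 11.8586%, i.e. 11.86%.

11.86%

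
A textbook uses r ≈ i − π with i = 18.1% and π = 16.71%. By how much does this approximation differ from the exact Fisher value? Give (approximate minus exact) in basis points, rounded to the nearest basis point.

20 basis points

Approximate: r ≈ 18.100% − 16.710% = 1.3900%
Exact: (1 + 0.1810)/(1 + 0.1671) − 1 = 1.1910%
Error = 1.3900% − 1.1910% = 0.1990% → 20 basis points.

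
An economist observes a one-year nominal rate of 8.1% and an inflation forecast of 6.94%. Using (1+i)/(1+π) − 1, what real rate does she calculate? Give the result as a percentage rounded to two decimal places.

1 + r = 1.08100 / 1.06940 = 1.010847
r = 1.010847 − 1 = 1.0847%, i.e. 1.08%.

1.08%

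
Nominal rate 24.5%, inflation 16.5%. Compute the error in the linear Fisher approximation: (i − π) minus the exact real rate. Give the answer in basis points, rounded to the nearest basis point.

113 basis points

Approximate: r ≈ 24.500% − 16.500% = 8.0000%
Exact: (1 + 0.2450)/(1 + 0.1650) − 1 = 6.8670%
Error = 8.0000% − 6.8670% = 1.1330% → 113 basis points.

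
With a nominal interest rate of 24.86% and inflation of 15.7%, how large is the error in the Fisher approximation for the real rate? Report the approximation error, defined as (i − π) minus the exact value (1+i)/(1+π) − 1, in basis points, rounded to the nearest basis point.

Approximate: r ≈ 24.860% − 15.700% = 9.1600%
Exact: (1 + 0.2486)/(1 + 0.1570) − 1 = 7.9170%
Error = 9.1600% − 7.9170% = 1.2430% → 124 basis points.

124 basis points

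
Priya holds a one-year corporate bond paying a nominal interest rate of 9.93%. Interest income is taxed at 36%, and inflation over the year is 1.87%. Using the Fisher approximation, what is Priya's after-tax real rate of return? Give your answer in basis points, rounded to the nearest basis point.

After-tax nominal return = 9.93% × (1 − 0.36) = 6.3552%.
r ≈ 6.3552% − 1.87% → 449 basis points.

449 basis points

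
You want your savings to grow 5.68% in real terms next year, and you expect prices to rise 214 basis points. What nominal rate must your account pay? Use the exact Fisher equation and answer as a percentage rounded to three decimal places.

(1 + i) = (1 + r)(1 + π) = 1.05680 × 1.02140 = 1.07941552
i = 1.07941552 − 1, so the required nominal rate is 7.942%.

7.942%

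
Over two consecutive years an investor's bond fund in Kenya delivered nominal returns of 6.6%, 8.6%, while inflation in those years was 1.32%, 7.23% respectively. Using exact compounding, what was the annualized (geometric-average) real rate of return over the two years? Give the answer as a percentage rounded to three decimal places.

3.226%

Nominal growth factor = 1.0660 × 1.0860 = 1.15767600
Price-level growth factor = 1.0132 × 1.0723 = 1.08645436
Real growth factor = 1.15767600 / 1.08645436 = 1.06555419
Annualized real rate = 1.06555419^(1/2) − 1 = 3.2257% → 3.226%.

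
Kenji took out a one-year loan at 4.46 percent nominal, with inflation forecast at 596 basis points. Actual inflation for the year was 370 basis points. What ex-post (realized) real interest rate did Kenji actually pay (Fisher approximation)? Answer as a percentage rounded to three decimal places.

Ex-post: 4.46% − 3.7% = 0.760%
So the realized real rate is 0.760%.

0.760%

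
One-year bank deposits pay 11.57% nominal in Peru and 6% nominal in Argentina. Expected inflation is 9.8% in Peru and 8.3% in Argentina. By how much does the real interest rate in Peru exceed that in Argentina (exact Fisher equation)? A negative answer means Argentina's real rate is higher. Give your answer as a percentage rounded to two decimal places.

Peru: (1 + 0.1157)/(1 + 0.0980) − 1 = 1.6120%
Argentina: (1 + 0.0600)/(1 + 0.0830) − 1 = -2.1237%
Differential = 1.6120% − (-2.1237%) = 3.7358% → 3.74%.

3.74%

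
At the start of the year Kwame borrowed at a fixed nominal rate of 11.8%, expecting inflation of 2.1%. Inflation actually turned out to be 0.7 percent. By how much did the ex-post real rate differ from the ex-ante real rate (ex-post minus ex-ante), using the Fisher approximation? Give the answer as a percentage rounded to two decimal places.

Ex-ante: 11.8% − 2.1% = 9.700%
Ex-post: 11.8% − 0.7% = 11.100%
Difference (ex-post − ex-ante) = 1.4000% → 1.40%.

1.40%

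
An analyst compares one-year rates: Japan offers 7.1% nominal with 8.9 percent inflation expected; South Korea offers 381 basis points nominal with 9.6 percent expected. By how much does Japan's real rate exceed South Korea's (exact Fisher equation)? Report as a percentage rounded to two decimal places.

3.63%

Japan: (1 + 0.0710)/(1 + 0.0890) − 1 = -1.6529%
South Korea: (1 + 0.0381)/(1 + 0.0960) − 1 = -5.2828%
Differential = -1.6529% − (-5.2828%) = 3.6300% → 3.63%.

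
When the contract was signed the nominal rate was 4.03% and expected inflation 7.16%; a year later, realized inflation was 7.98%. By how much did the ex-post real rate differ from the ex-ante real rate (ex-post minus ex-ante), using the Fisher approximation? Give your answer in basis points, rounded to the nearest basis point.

Ex-ante: 4.03% − 7.16% = -3.130%
Ex-post: 4.03% − 7.98% = -3.950%
Difference (ex-post − ex-ante) = -0.8200% → -82 basis points.

-82 basis points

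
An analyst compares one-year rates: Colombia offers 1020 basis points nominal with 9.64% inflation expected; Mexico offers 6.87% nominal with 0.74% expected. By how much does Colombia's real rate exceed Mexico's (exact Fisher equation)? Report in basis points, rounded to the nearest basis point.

Colombia: (1 + 0.1020)/(1 + 0.0964) − 1 = 0.5108%
Mexico: (1 + 0.0687)/(1 + 0.0074) − 1 = 6.0850%
Differential = 0.5108% − 6.0850% = -5.5742% → -557 basis points.

-557 basis points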